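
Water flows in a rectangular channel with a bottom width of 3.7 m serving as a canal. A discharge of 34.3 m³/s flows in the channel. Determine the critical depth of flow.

For a rectangular channel, critical depth y_c = (q²/g)^(1/3) where q = Q/b = 34.3/3.7 = 9.27 m²/s.
So y_c = (9.27²/9.81)^(1/3) = 2.06 m.

y_c = 2.06 m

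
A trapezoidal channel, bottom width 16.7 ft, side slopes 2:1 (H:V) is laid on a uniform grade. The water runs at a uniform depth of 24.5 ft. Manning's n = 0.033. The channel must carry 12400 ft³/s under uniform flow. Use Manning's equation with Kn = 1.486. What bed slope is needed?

S = 0.000983

With bottom width b = 16.7 ft and side slope z = 2: A = (b + zy)y = (16.7 + 2×24.5)×24.5 = 1610 ft²; P = b + 2y√(1+z²) = 16.7 + 2×24.5×2.236 = 126.3 ft.
Hydraulic radius R = A/P = 1610/126.3 = 12.75 ft.
From Manning's equation, S = [nQ / (1.486 A R^(2/3))]² = [0.033 × 12400 / (1.486 × 1610 × 12.75^(2/3))]² = 0.000983.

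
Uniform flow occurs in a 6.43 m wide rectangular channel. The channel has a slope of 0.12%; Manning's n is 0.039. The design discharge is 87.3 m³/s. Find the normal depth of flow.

y_n = 8.66 m

Manning's equation rearranged: A R^(2/3) = nQ / (1·√S) = 0.039 × 87.3 / (√0.0012) = 98.29.
Try y = 9.64 m: A R^(2/3) = 111.4 — high.
Try y = 8.66 m: A R^(2/3) = 98.27 — ≈ 98.29.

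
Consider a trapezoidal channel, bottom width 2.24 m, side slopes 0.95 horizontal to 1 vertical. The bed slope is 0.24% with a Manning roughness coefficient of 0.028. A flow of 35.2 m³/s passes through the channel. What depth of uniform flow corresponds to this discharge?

Manning's equation rearranged: A R^(2/3) = nQ / (1·√S) = 0.028 × 35.2 / (√0.0024) = 20.12.
Trying y = 3.8 m: A R^(2/3) = 32.25 — high.
Trying y = 2.27 m: A R^(2/3) = 11.11 — low.
Trying y = 3.04 m: A R^(2/3) = 20.13 — ≈ 20.12.

y_n = 3.04 m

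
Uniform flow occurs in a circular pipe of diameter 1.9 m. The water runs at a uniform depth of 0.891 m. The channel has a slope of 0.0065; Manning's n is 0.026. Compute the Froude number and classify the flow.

For a circular section of diameter D = 1.9 m at depth y = 0.891 m, the central angle is θ = 2 arccos(1 − 2y/D) = 3.017 rad. Then A = (D²/8)(θ − sin θ) = 1.306 m² and P = Dθ/2 = 2.866 m.
Hydraulic radius R = A/P = 1.306/2.866 = 0.4555 m.
V = (1/n) R^(2/3) √S = (1/0.026) × 0.4555^(2/3) × √0.0065 = 1.836 m/s. Hydraulic depth D_h = A/T = 1.306/1.896 = 0.6885 m.
Froude number Fr = V/√(g·D_h) = 1.836/√(9.81×0.6885) = 0.706, which is less than 1, so the flow is subcritical.

subcritical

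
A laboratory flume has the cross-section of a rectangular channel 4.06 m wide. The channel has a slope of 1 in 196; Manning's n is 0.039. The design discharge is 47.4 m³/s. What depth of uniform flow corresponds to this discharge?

y_n = 4.99 m

Manning's equation rearranged: A R^(2/3) = nQ / (1·√S) = 0.039 × 47.4 / (√0.005102) = 25.88.
Try y = 5.76 m: A R^(2/3) = 30.66 — high.
Try y = 4.99 m: A R^(2/3) = 25.87 — ≈ 25.88.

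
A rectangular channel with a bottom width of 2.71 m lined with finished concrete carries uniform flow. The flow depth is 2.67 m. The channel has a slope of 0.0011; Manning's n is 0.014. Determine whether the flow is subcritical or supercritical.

Flow area A = b·y = 2.71 × 2.67 = 7.236 m². Wetted perimeter P = b + 2y = 2.71 + 2×2.67 = 8.05 m.
Hydraulic radius R = A/P = 7.236/8.05 = 0.8988 m.
V = (1/n) R^(2/3) √S = (1/0.014) × 0.8988^(2/3) × √0.0011 = 2.206 m/s. Hydraulic depth D_h = A/T = 7.236/2.71 = 2.67 m.
Froude number Fr = V/√(g·D_h) = 2.206/√(9.81×2.67) = 0.431, which is less than 1, so the flow is subcritical.

subcritical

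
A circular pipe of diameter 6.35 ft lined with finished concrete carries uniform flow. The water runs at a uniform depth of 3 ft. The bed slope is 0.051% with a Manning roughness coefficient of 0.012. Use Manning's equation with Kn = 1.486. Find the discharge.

For a circular section of diameter D = 6.35 ft at depth y = 3 ft, the central angle is θ = 2 arccos(1 − 2y/D) = 3.031 rad. Then A = (D²/8)(θ − sin θ) = 14.72 ft² and P = Dθ/2 = 9.624 ft.
Hydraulic radius R = A/P = 14.72/9.624 = 1.53 ft.
Manning's equation: Q = (1.486/n) A R^(2/3) S^(1/2) = (1.486/0.012) × 14.72 × 1.53^(2/3) × 0.00051^(1/2) = 54.7 ft³/s.

Q = 54.7 ft³/s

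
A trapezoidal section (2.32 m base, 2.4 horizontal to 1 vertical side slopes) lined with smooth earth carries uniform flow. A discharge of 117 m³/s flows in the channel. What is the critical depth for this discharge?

y_c = 3 m

At critical depth, Q² T / (g A³) = 1, i.e. A³/T = Q²/g = 117²/9.81 = 1395.
Trying y = 2.38 m: A³/T = 508.3 — low.
Trying y = 3.56 m: A³/T = 2981 — high.
Trying y = 3 m: A³/T = 1393 — close enough.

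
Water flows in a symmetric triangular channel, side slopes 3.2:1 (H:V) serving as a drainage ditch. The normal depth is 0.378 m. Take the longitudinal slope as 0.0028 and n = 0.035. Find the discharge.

For a triangular section with side slope z = 3.2: A = zy² = 3.2×0.378² = 0.4572 m²; P = 2y√(1+z²) = 2×0.378×3.353 = 2.535 m.
Hydraulic radius R = A/P = 0.4572/2.535 = 0.1804 m.
Manning's equation: Q = (1/n) A R^(2/3) S^(1/2) = (1/0.035) × 0.4572 × 0.1804^(2/3) × 0.0028^(1/2) = 0.221 m³/s.

Q = 0.221 m³/s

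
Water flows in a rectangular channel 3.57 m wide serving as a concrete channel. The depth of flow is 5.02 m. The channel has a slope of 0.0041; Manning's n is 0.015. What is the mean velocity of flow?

V = 5.13 m/s

Flow area A = b·y = 3.57 × 5.02 = 17.92 m². Wetted perimeter P = b + 2y = 3.57 + 2×5.02 = 13.61 m.
Hydraulic radius R = A/P = 17.92/13.61 = 1.317 m.
From Manning's equation, V = (1/n) R^(2/3) S^(1/2) = (1/0.015) × 1.317^(2/3) × 0.0041^(1/2) = 5.13 m/s.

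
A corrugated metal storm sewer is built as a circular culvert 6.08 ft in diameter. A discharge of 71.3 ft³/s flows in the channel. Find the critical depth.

At critical depth, Q² T / (g A³) = 1, i.e. A³/T = Q²/g = 71.3²/32.2 = 157.9.
Trying y = 1.72 ft: A³/T = 56.18 — short.
Trying y = 2.25 ft: A³/T = 158.7 — matches.

y_c = 2.25 ft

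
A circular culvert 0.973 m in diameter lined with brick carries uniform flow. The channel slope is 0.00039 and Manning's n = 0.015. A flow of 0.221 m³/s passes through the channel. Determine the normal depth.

y_n = 0.532 m

Manning's equation rearranged: A R^(2/3) = nQ / (1·√S) = 0.015 × 0.221 / (√0.00039) = 0.1679.
Try y = 0.427 m: A R^(2/3) = 0.1154 — low.
Try y = 0.532 m: A R^(2/3) = 0.1681 — close enough.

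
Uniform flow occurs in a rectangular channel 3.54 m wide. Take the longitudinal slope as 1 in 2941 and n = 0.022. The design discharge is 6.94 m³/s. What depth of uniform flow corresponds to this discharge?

y_n = 2.33 m

Manning's equation rearranged: A R^(2/3) = nQ / (1·√S) = 0.022 × 6.94 / (√0.00034) = 8.28.
Trying y = 2.75 m: A R^(2/3) = 10.23 — over.
Trying y = 1.98 m: A R^(2/3) = 6.7 — short.
Trying y = 2.33 m: A R^(2/3) = 8.28 — matches.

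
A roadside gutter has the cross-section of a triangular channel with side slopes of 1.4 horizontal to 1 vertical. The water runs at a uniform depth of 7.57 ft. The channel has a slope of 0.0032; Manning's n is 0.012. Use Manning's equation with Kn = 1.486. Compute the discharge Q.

Q = 1190 ft³/s

For a triangular section with side slope z = 1.4: A = zy² = 1.4×7.57² = 80.23 ft²; P = 2y√(1+z²) = 2×7.57×1.72 = 26.05 ft.
Hydraulic radius R = A/P = 80.23/26.05 = 3.08 ft.
Manning's equation: Q = (1.486/n) A R^(2/3) S^(1/2) = (1.486/0.012) × 80.23 × 3.08^(2/3) × 0.0032^(1/2) = 1190 ft³/s.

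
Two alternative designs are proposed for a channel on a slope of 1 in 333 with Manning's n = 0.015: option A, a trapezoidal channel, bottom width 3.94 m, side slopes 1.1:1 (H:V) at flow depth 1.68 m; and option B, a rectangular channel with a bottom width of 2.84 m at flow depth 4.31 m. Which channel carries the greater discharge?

Channel A: With bottom width b = 3.94 m and side slope z = 1.1: A = (b + zy)y = (3.94 + 1.1×1.68)×1.68 = 9.724 m²; P = b + 2y√(1+z²) = 3.94 + 2×1.68×1.487 = 8.935 m. Hydraulic radius R = A/P = 9.724/8.935 = 1.088 m. Q_A = (1/0.015)·9.724·1.088^(2/3)·√0.003003 = 37.59 m³/s.
Channel B: Flow area A = b·y = 2.84 × 4.31 = 12.24 m². Wetted perimeter P = b + 2y = 2.84 + 2×4.31 = 11.46 m. Hydraulic radius R = A/P = 12.24/11.46 = 1.068 m. Q_B = (1/0.015)·12.24·1.068^(2/3)·√0.003003 = 46.73 m³/s.
Q_A = 37.59 m³/s vs Q_B = 46.73 m³/s, so channel B carries more.

channel B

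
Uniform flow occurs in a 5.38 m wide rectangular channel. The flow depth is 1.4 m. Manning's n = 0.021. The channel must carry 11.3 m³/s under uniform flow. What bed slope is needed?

Flow area A = b·y = 5.38 × 1.4 = 7.532 m². Wetted perimeter P = b + 2y = 5.38 + 2×1.4 = 8.18 m.
Hydraulic radius R = A/P = 7.532/8.18 = 0.9208 m.
From Manning's equation, S = [nQ / (1 A R^(2/3))]² = [0.021 × 11.3 / (1 × 7.532 × 0.9208^(2/3))]² = 0.00111.

S = 0.00111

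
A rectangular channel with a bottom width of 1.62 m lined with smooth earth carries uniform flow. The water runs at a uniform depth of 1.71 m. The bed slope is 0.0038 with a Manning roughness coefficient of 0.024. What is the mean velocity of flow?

Flow area A = b·y = 1.62 × 1.71 = 2.77 m². Wetted perimeter P = b + 2y = 1.62 + 2×1.71 = 5.04 m.
Hydraulic radius R = A/P = 2.77/5.04 = 0.5496 m.
From Manning's equation, V = (1/n) R^(2/3) S^(1/2) = (1/0.024) × 0.5496^(2/3) × 0.0038^(1/2) = 1.72 m/s.

V = 1.72 m/s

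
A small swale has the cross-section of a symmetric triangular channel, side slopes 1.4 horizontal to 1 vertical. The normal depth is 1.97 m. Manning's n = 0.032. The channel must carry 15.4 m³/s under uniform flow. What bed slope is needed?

For a triangular section with side slope z = 1.4: A = zy² = 1.4×1.97² = 5.433 m²; P = 2y√(1+z²) = 2×1.97×1.72 = 6.779 m.
Hydraulic radius R = A/P = 5.433/6.779 = 0.8015 m.
From Manning's equation, S = [nQ / (1 A R^(2/3))]² = [0.032 × 15.4 / (1 × 5.433 × 0.8015^(2/3))]² = 0.011.

S = 0.011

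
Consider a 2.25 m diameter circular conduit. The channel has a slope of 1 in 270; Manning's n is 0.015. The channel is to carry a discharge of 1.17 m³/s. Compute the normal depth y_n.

Manning's equation rearranged: A R^(2/3) = nQ / (1·√S) = 0.015 × 1.17 / (√0.003704) = 0.2884.
Try y = 0.368 m: A R^(2/3) = 0.1574 — low.
Try y = 0.496 m: A R^(2/3) = 0.2887 — close enough.

y_n = 0.496 m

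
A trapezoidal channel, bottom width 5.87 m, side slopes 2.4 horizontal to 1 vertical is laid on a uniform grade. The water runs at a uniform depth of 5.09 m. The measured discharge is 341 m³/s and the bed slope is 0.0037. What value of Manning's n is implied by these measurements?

With bottom width b = 5.87 m and side slope z = 2.4: A = (b + zy)y = (5.87 + 2.4×5.09)×5.09 = 92.06 m²; P = b + 2y√(1+z²) = 5.87 + 2×5.09×2.6 = 32.34 m.
Hydraulic radius R = A/P = 92.06/32.34 = 2.847 m.
Rearranging Manning's equation: n = (1/Q) A R^(2/3) S^(1/2) = (1/341) × 92.06 × 2.847^(2/3) × √0.0037 = 0.033.

n = 0.033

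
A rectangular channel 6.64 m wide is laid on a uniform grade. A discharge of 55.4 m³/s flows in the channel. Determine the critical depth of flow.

y_c = 1.92 m

For a rectangular channel, critical depth y_c = (q²/g)^(1/3) where q = Q/b = 55.4/6.64 = 8.343 m²/s.
So y_c = (8.343²/9.81)^(1/3) = 1.92 m.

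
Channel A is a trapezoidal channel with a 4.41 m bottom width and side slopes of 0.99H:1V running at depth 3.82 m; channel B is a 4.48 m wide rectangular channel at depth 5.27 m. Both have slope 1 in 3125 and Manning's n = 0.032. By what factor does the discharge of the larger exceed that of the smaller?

Channel A: With bottom width b = 4.41 m and side slope z = 0.99: A = (b + zy)y = (4.41 + 0.99×3.82)×3.82 = 31.29 m²; P = b + 2y√(1+z²) = 4.41 + 2×3.82×1.407 = 15.16 m. Hydraulic radius R = A/P = 31.29/15.16 = 2.064 m. Q_A = (1/0.032)·31.29·2.064^(2/3)·√0.00032 = 28.36 m³/s.
Channel B: Flow area A = b·y = 4.48 × 5.27 = 23.61 m². Wetted perimeter P = b + 2y = 4.48 + 2×5.27 = 15.02 m. Hydraulic radius R = A/P = 23.61/15.02 = 1.572 m. Q_B = (1/0.032)·23.61·1.572^(2/3)·√0.00032 = 17.84 m³/s.
The larger discharge is 28.36 m³/s and the smaller is 17.84 m³/s; the ratio is 1.59.

1.59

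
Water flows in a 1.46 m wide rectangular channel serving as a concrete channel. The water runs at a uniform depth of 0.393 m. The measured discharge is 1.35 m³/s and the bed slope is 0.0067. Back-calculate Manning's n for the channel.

n = 0.014

Flow area A = b·y = 1.46 × 0.393 = 0.5738 m². Wetted perimeter P = b + 2y = 1.46 + 2×0.393 = 2.246 m.
Hydraulic radius R = A/P = 0.5738/2.246 = 0.2555 m.
Rearranging Manning's equation: n = (1/Q) A R^(2/3) S^(1/2) = (1/1.35) × 0.5738 × 0.2555^(2/3) × √0.0067 = 0.014.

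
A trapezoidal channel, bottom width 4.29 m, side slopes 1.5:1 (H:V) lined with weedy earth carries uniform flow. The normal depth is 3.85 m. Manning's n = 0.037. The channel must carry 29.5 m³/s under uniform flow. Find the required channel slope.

S = 0.000289

With bottom width b = 4.29 m and side slope z = 1.5: A = (b + zy)y = (4.29 + 1.5×3.85)×3.85 = 38.75 m²; P = b + 2y√(1+z²) = 4.29 + 2×3.85×1.803 = 18.17 m.
Hydraulic radius R = A/P = 38.75/18.17 = 2.132 m.
From Manning's equation, S = [nQ / (1 A R^(2/3))]² = [0.037 × 29.5 / (1 × 38.75 × 2.132^(2/3))]² = 0.000289.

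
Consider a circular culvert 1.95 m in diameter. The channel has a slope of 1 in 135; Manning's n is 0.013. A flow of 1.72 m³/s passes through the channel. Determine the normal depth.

y_n = 0.494 m

Manning's equation rearranged: A R^(2/3) = nQ / (1·√S) = 0.013 × 1.72 / (√0.007407) = 0.2598.
At y = 0.597 m: A R^(2/3) = 0.3768 — over.
At y = 0.423 m: A R^(2/3) = 0.1909 — short.
At y = 0.494 m: A R^(2/3) = 0.2601 — ≈ 0.2598.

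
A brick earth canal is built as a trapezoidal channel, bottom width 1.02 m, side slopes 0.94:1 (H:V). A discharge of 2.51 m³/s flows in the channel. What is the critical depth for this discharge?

At critical depth, Q² T / (g A³) = 1, i.e. A³/T = Q²/g = 2.51²/9.81 = 0.6422.
Trying y = 0.87 m: A³/T = 1.539 — over.
Trying y = 0.533 m: A³/T = 0.2635 — short.
Trying y = 0.685 m: A³/T = 0.6416 — matches.

y_c = 0.685 m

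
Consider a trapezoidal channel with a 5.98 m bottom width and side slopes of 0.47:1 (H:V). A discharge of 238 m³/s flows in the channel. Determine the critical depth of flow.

y_c = 4.77 m

At critical depth, Q² T / (g A³) = 1, i.e. A³/T = Q²/g = 238²/9.81 = 5774.
Try y = 5.56 m: A³/T = 9732 — too large.
Try y = 3.99 m: A³/T = 3164 — too small.
Try y = 4.77 m: A³/T = 5765 — matches.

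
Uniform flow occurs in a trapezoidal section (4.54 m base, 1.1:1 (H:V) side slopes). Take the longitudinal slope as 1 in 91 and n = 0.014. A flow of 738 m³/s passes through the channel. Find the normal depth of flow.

Manning's equation rearranged: A R^(2/3) = nQ / (1·√S) = 0.014 × 738 / (√0.01099) = 98.56.
At y = 6.34 m: A R^(2/3) = 155.9 — too large.
At y = 5.1 m: A R^(2/3) = 98.56 — matches.

y_n = 5.1 m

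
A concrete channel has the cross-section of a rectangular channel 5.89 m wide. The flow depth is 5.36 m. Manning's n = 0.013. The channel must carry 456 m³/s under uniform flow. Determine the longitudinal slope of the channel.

Flow area A = b·y = 5.89 × 5.36 = 31.57 m². Wetted perimeter P = b + 2y = 5.89 + 2×5.36 = 16.61 m.
Hydraulic radius R = A/P = 31.57/16.61 = 1.901 m.
From Manning's equation, S = [nQ / (1 A R^(2/3))]² = [0.013 × 456 / (1 × 31.57 × 1.901^(2/3))]² = 0.015.

S = 0.015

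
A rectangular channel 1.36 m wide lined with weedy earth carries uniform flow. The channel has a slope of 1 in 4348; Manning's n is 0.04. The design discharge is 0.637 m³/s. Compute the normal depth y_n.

Manning's equation rearranged: A R^(2/3) = nQ / (1·√S) = 0.04 × 0.637 / (√0.00023) = 1.68.
At y = 1.67 m: A R^(2/3) = 1.399 — short.
At y = 2.43 m: A R^(2/3) = 2.168 — over.
At y = 1.95 m: A R^(2/3) = 1.68 — ≈ 1.68.

y_n = 1.95 m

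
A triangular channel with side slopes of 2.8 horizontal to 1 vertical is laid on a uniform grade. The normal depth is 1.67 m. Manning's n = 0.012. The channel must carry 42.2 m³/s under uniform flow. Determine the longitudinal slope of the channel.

S = 0.00579

For a triangular section with side slope z = 2.8: A = zy² = 2.8×1.67² = 7.809 m²; P = 2y√(1+z²) = 2×1.67×2.973 = 9.931 m.
Hydraulic radius R = A/P = 7.809/9.931 = 0.7864 m.
From Manning's equation, S = [nQ / (1 A R^(2/3))]² = [0.012 × 42.2 / (1 × 7.809 × 0.7864^(2/3))]² = 0.00579.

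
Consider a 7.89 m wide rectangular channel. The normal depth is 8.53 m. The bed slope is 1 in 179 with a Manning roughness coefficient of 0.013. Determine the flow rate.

Q = 750 m³/s

Flow area A = b·y = 7.89 × 8.53 = 67.3 m². Wetted perimeter P = b + 2y = 7.89 + 2×8.53 = 24.95 m.
Hydraulic radius R = A/P = 67.3/24.95 = 2.697 m.
Manning's equation: Q = (1/n) A R^(2/3) S^(1/2) = (1/0.013) × 67.3 × 2.697^(2/3) × 0.005587^(1/2) = 750 m³/s.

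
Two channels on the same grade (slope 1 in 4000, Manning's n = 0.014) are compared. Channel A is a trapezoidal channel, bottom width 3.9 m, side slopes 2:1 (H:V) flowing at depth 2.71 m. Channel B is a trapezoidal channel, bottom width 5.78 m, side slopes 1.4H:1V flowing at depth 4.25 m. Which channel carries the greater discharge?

Channel A: With bottom width b = 3.9 m and side slope z = 2: A = (b + zy)y = (3.9 + 2×2.71)×2.71 = 25.26 m²; P = b + 2y√(1+z²) = 3.9 + 2×2.71×2.236 = 16.02 m. Hydraulic radius R = A/P = 25.26/16.02 = 1.577 m. Q_A = (1/0.014)·25.26·1.577^(2/3)·√0.00025 = 38.64 m³/s.
Channel B: With bottom width b = 5.78 m and side slope z = 1.4: A = (b + zy)y = (5.78 + 1.4×4.25)×4.25 = 49.85 m²; P = b + 2y√(1+z²) = 5.78 + 2×4.25×1.72 = 20.4 m. Hydraulic radius R = A/P = 49.85/20.4 = 2.443 m. Q_B = (1/0.014)·49.85·2.443^(2/3)·√0.00025 = 102.1 m³/s.
Q_A = 38.64 m³/s vs Q_B = 102.1 m³/s, so channel B carries more.

channel B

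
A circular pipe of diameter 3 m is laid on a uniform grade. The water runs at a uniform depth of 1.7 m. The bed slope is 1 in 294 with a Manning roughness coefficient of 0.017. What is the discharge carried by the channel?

For a circular section of diameter D = 3 m at depth y = 1.7 m, the central angle is θ = 2 arccos(1 − 2y/D) = 3.409 rad. Then A = (D²/8)(θ − sin θ) = 4.133 m² and P = Dθ/2 = 5.114 m.
Hydraulic radius R = A/P = 4.133/5.114 = 0.8081 m.
Manning's equation: Q = (1/n) A R^(2/3) S^(1/2) = (1/0.017) × 4.133 × 0.8081^(2/3) × 0.003401^(1/2) = 12.3 m³/s.

Q = 12.3 m³/s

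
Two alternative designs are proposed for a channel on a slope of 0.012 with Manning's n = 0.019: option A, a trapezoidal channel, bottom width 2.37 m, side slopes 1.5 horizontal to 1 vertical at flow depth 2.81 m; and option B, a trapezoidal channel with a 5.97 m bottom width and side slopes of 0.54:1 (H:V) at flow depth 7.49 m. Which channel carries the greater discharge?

channel B

Channel A: With bottom width b = 2.37 m and side slope z = 1.5: A = (b + zy)y = (2.37 + 1.5×2.81)×2.81 = 18.5 m²; P = b + 2y√(1+z²) = 2.37 + 2×2.81×1.803 = 12.5 m. Hydraulic radius R = A/P = 18.5/12.5 = 1.48 m. Q_A = (1/0.019)·18.5·1.48^(2/3)·√0.012 = 138.6 m³/s.
Channel B: With bottom width b = 5.97 m and side slope z = 0.54: A = (b + zy)y = (5.97 + 0.54×7.49)×7.49 = 75.01 m²; P = b + 2y√(1+z²) = 5.97 + 2×7.49×1.136 = 22.99 m. Hydraulic radius R = A/P = 75.01/22.99 = 3.262 m. Q_B = (1/0.019)·75.01·3.262^(2/3)·√0.012 = 951.2 m³/s.
Q_A = 138.6 m³/s vs Q_B = 951.2 m³/s, so channel B carries more.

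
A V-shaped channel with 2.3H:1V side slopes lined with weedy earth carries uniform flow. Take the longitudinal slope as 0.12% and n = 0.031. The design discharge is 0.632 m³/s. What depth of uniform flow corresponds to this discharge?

y_n = 0.718 m

Manning's equation rearranged: A R^(2/3) = nQ / (1·√S) = 0.031 × 0.632 / (√0.0012) = 0.5656.
Trying y = 0.575 m: A R^(2/3) = 0.3127 — too small.
Trying y = 0.852 m: A R^(2/3) = 0.8922 — too large.
Trying y = 0.718 m: A R^(2/3) = 0.5653 — ≈ 0.5656.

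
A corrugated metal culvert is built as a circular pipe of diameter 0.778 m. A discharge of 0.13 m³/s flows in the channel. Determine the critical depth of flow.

y_c = 0.214 m

At critical depth, Q² T / (g A³) = 1, i.e. A³/T = Q²/g = 0.13²/9.81 = 0.001723.
At y = 0.149 m: A³/T = 0.0004204 — too small.
At y = 0.268 m: A³/T = 0.004131 — too large.
At y = 0.214 m: A³/T = 0.001728 — close enough.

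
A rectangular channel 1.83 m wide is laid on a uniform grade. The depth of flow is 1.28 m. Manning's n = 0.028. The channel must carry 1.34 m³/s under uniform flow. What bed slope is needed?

Flow area A = b·y = 1.83 × 1.28 = 2.342 m². Wetted perimeter P = b + 2y = 1.83 + 2×1.28 = 4.39 m.
Hydraulic radius R = A/P = 2.342/4.39 = 0.5336 m.
From Manning's equation, S = [nQ / (1 A R^(2/3))]² = [0.028 × 1.34 / (1 × 2.342 × 0.5336^(2/3))]² = 0.000593.

S = 0.000593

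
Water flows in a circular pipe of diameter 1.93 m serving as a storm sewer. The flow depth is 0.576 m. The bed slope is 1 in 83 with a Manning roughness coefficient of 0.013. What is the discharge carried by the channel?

Q = 2.95 m³/s

For a circular section of diameter D = 1.93 m at depth y = 0.576 m, the central angle is θ = 2 arccos(1 − 2y/D) = 2.312 rad. Then A = (D²/8)(θ − sin θ) = 0.7329 m² and P = Dθ/2 = 2.231 m.
Hydraulic radius R = A/P = 0.7329/2.231 = 0.3285 m.
Manning's equation: Q = (1/n) A R^(2/3) S^(1/2) = (1/0.013) × 0.7329 × 0.3285^(2/3) × 0.01205^(1/2) = 2.95 m³/s.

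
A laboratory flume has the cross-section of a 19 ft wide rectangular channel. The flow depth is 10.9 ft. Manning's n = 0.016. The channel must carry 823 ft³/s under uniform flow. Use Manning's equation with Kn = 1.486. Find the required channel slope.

S = 0.00021

Flow area A = b·y = 19 × 10.9 = 207.1 ft². Wetted perimeter P = b + 2y = 19 + 2×10.9 = 40.8 ft.
Hydraulic radius R = A/P = 207.1/40.8 = 5.076 ft.
From Manning's equation, S = [nQ / (1.486 A R^(2/3))]² = [0.016 × 823 / (1.486 × 207.1 × 5.076^(2/3))]² = 0.00021.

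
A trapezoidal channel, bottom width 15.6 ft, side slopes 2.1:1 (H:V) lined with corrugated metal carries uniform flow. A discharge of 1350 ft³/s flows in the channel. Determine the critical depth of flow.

At critical depth, Q² T / (g A³) = 1, i.e. A³/T = Q²/g = 1350²/32.2 = 56600.
At y = 4.09 ft: A³/T = 29540 — too small.
At y = 4.9 ft: A³/T = 56430 — ≈ 56600.

y_c = 4.9 ft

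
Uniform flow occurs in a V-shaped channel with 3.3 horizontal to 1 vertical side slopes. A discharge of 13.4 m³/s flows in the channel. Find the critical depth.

At critical depth, Q² T / (g A³) = 1, i.e. A³/T = Q²/g = 13.4²/9.81 = 18.3.
Try y = 1.4 m: A³/T = 29.28 — high.
Try y = 1.27 m: A³/T = 17.99 — matches.

y_c = 1.27 m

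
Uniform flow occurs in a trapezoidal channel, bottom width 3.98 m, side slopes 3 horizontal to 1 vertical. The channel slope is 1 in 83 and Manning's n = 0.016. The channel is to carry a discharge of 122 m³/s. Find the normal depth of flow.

Manning's equation rearranged: A R^(2/3) = nQ / (1·√S) = 0.016 × 122 / (√0.01205) = 17.78.
At y = 2.24 m: A R^(2/3) = 28.85 — high.
At y = 1.45 m: A R^(2/3) = 11.41 — low.
At y = 1.79 m: A R^(2/3) = 17.77 — matches.

y_n = 1.79 m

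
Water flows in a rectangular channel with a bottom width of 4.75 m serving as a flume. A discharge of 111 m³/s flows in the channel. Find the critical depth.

For a rectangular channel, critical depth y_c = (q²/g)^(1/3) where q = Q/b = 111/4.75 = 23.37 m²/s.
So y_c = (23.37²/9.81)^(1/3) = 3.82 m.

y_c = 3.82 m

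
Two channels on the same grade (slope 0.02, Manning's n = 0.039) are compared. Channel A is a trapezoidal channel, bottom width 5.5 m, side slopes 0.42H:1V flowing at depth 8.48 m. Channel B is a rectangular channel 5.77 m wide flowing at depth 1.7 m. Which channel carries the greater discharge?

channel A

Channel A: With bottom width b = 5.5 m and side slope z = 0.42: A = (b + zy)y = (5.5 + 0.42×8.48)×8.48 = 76.84 m²; P = b + 2y√(1+z²) = 5.5 + 2×8.48×1.085 = 23.9 m. Hydraulic radius R = A/P = 76.84/23.9 = 3.216 m. Q_A = (1/0.039)·76.84·3.216^(2/3)·√0.02 = 607.1 m³/s.
Channel B: Flow area A = b·y = 5.77 × 1.7 = 9.809 m². Wetted perimeter P = b + 2y = 5.77 + 2×1.7 = 9.17 m. Hydraulic radius R = A/P = 9.809/9.17 = 1.07 m. Q_B = (1/0.039)·9.809·1.07^(2/3)·√0.02 = 37.2 m³/s.
Q_A = 607.1 m³/s vs Q_B = 37.2 m³/s, so channel A carries more.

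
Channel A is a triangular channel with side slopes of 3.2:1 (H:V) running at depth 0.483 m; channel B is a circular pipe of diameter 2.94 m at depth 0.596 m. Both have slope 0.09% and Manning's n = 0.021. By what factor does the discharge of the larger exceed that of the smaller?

1.77

Channel A: For a triangular section with side slope z = 3.2: A = zy² = 3.2×0.483² = 0.7465 m²; P = 2y√(1+z²) = 2×0.483×3.353 = 3.239 m. Hydraulic radius R = A/P = 0.7465/3.239 = 0.2305 m. Q_A = (1/0.021)·0.7465·0.2305^(2/3)·√0.0009 = 0.4009 m³/s.
Channel B: For a circular section of diameter D = 2.94 m at depth y = 0.596 m, the central angle is θ = 2 arccos(1 − 2y/D) = 1.868 rad. Then A = (D²/8)(θ − sin θ) = 0.9854 m² and P = Dθ/2 = 2.746 m. Hydraulic radius R = A/P = 0.9854/2.746 = 0.3588 m. Q_B = (1/0.021)·0.9854·0.3588^(2/3)·√0.0009 = 0.7109 m³/s.
The larger discharge is 0.7109 m³/s and the smaller is 0.4009 m³/s; the ratio is 1.77.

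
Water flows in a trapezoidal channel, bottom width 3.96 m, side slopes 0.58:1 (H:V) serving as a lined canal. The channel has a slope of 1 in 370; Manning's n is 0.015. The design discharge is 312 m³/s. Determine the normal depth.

Manning's equation rearranged: A R^(2/3) = nQ / (1·√S) = 0.015 × 312 / (√0.002703) = 90.02.
Trying y = 6.98 m: A R^(2/3) = 110.6 — high.
Trying y = 4.39 m: A R^(2/3) = 45.71 — low.
Trying y = 6.28 m: A R^(2/3) = 89.89 — matches.

y_n = 6.28 m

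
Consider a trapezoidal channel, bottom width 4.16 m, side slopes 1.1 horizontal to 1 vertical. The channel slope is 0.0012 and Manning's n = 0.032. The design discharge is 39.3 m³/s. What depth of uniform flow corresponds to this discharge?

Manning's equation rearranged: A R^(2/3) = nQ / (1·√S) = 0.032 × 39.3 / (√0.0012) = 36.3.
Try y = 4.04 m: A R^(2/3) = 57.89 — high.
Try y = 2.24 m: A R^(2/3) = 18.31 — low.
Try y = 3.2 m: A R^(2/3) = 36.33 — ≈ 36.3.

y_n = 3.2 m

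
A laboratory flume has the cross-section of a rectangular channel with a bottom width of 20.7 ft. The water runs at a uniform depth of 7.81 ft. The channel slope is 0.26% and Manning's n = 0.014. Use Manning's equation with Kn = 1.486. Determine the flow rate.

Flow area A = b·y = 20.7 × 7.81 = 161.7 ft². Wetted perimeter P = b + 2y = 20.7 + 2×7.81 = 36.32 ft.
Hydraulic radius R = A/P = 161.7/36.32 = 4.451 ft.
Manning's equation: Q = (1.486/n) A R^(2/3) S^(1/2) = (1.486/0.014) × 161.7 × 4.451^(2/3) × 0.0026^(1/2) = 2370 ft³/s.

Q = 2370 ft³/s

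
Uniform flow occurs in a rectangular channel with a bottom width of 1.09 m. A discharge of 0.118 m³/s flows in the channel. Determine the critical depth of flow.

For a rectangular channel, critical depth y_c = (q²/g)^(1/3) where q = Q/b = 0.118/1.09 = 0.1083 m²/s.
So y_c = (0.1083²/9.81)^(1/3) = 0.106 m.

y_c = 0.106 m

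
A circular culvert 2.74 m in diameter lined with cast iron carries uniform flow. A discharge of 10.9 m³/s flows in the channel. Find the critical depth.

At critical depth, Q² T / (g A³) = 1, i.e. A³/T = Q²/g = 10.9²/9.81 = 12.11.
Trying y = 1.27 m: A³/T = 7 — too small.
Trying y = 1.47 m: A³/T = 12.24 — ≈ 12.11.

y_c = 1.47 m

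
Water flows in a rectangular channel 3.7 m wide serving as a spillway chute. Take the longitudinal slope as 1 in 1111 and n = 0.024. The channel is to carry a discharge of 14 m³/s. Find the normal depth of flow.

y_n = 2.81 m

Manning's equation rearranged: A R^(2/3) = nQ / (1·√S) = 0.024 × 14 / (√0.0009001) = 11.2.
Trying y = 2.48 m: A R^(2/3) = 9.537 — short.
Trying y = 2.81 m: A R^(2/3) = 11.18 — matches.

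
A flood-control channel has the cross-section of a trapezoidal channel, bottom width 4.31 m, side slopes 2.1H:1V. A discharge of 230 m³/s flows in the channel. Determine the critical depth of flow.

y_c = 3.86 m

At critical depth, Q² T / (g A³) = 1, i.e. A³/T = Q²/g = 230²/9.81 = 5392.
Trying y = 2.97 m: A³/T = 1831 — too small.
Trying y = 4.46 m: A³/T = 9848 — too large.
Trying y = 3.86 m: A³/T = 5364 — close enough.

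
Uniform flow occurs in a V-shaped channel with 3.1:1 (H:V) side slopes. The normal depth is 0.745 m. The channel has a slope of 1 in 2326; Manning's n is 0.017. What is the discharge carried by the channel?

For a triangular section with side slope z = 3.1: A = zy² = 3.1×0.745² = 1.721 m²; P = 2y√(1+z²) = 2×0.745×3.257 = 4.853 m.
Hydraulic radius R = A/P = 1.721/4.853 = 0.3545 m.
Manning's equation: Q = (1/n) A R^(2/3) S^(1/2) = (1/0.017) × 1.721 × 0.3545^(2/3) × 0.0004299^(1/2) = 1.05 m³/s.

Q = 1.05 m³/s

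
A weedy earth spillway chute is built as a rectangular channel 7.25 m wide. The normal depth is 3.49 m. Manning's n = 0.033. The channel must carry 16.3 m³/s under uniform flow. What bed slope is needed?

Flow area A = b·y = 7.25 × 3.49 = 25.3 m². Wetted perimeter P = b + 2y = 7.25 + 2×3.49 = 14.23 m.
Hydraulic radius R = A/P = 25.3/14.23 = 1.778 m.
From Manning's equation, S = [nQ / (1 A R^(2/3))]² = [0.033 × 16.3 / (1 × 25.3 × 1.778^(2/3))]² = 0.00021.

S = 0.00021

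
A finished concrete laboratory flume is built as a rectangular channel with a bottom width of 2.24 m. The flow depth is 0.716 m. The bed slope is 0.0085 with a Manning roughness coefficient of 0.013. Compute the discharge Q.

Flow area A = b·y = 2.24 × 0.716 = 1.604 m². Wetted perimeter P = b + 2y = 2.24 + 2×0.716 = 3.672 m.
Hydraulic radius R = A/P = 1.604/3.672 = 0.4368 m.
Manning's equation: Q = (1/n) A R^(2/3) S^(1/2) = (1/0.013) × 1.604 × 0.4368^(2/3) × 0.0085^(1/2) = 6.55 m³/s.

Q = 6.55 m³/s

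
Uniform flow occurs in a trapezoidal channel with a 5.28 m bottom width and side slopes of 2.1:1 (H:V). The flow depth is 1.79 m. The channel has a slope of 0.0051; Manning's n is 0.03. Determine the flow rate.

With bottom width b = 5.28 m and side slope z = 2.1: A = (b + zy)y = (5.28 + 2.1×1.79)×1.79 = 16.18 m²; P = b + 2y√(1+z²) = 5.28 + 2×1.79×2.326 = 13.61 m.
Hydraulic radius R = A/P = 16.18/13.61 = 1.189 m.
Manning's equation: Q = (1/n) A R^(2/3) S^(1/2) = (1/0.03) × 16.18 × 1.189^(2/3) × 0.0051^(1/2) = 43.2 m³/s.

Q = 43.2 m³/s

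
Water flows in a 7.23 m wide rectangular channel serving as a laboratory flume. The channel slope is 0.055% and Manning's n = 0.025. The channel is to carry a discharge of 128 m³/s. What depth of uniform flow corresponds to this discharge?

Manning's equation rearranged: A R^(2/3) = nQ / (1·√S) = 0.025 × 128 / (√0.00055) = 136.4.
Trying y = 11.7 m: A R^(2/3) = 166.5 — over.
Trying y = 9.87 m: A R^(2/3) = 136.5 — close enough.

y_n = 9.87 m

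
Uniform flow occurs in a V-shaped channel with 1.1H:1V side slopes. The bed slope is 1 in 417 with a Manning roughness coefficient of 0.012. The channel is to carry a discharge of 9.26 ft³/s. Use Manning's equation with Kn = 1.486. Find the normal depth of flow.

Manning's equation rearranged: A R^(2/3) = nQ / (1.486·√S) = 0.012 × 9.26 / (1.486 × √0.002398) = 1.527.
Trying y = 1.02 ft: A R^(2/3) = 0.5976 — low.
Trying y = 1.45 ft: A R^(2/3) = 1.527 — matches.

y_n = 1.45 ft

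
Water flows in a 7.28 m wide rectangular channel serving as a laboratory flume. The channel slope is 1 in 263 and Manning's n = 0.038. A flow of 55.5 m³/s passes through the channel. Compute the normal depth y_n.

Manning's equation rearranged: A R^(2/3) = nQ / (1·√S) = 0.038 × 55.5 / (√0.003802) = 34.2.
Trying y = 3.69 m: A R^(2/3) = 40.23 — over.
Trying y = 2.34 m: A R^(2/3) = 21.57 — short.
Trying y = 3.27 m: A R^(2/3) = 34.21 — ≈ 34.2.

y_n = 3.27 m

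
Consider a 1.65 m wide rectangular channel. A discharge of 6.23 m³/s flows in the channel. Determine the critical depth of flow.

y_c = 1.13 m

For a rectangular channel, critical depth y_c = (q²/g)^(1/3) where q = Q/b = 6.23/1.65 = 3.776 m²/s.
So y_c = (3.776²/9.81)^(1/3) = 1.13 m.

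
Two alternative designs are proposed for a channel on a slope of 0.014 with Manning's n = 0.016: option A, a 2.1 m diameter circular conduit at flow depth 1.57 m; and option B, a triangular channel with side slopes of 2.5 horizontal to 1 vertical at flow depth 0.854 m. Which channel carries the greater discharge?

channel A

Channel A: For a circular section of diameter D = 2.1 m at depth y = 1.57 m, the central angle is θ = 2 arccos(1 − 2y/D) = 4.178 rad. Then A = (D²/8)(θ − sin θ) = 2.777 m² and P = Dθ/2 = 4.387 m. Hydraulic radius R = A/P = 2.777/4.387 = 0.6331 m. Q_A = (1/0.016)·2.777·0.6331^(2/3)·√0.014 = 15.14 m³/s.
Channel B: For a triangular section with side slope z = 2.5: A = zy² = 2.5×0.854² = 1.823 m²; P = 2y√(1+z²) = 2×0.854×2.693 = 4.599 m. Hydraulic radius R = A/P = 1.823/4.599 = 0.3965 m. Q_B = (1/0.016)·1.823·0.3965^(2/3)·√0.014 = 7.277 m³/s.
Q_A = 15.14 m³/s vs Q_B = 7.277 m³/s, so channel A carries more.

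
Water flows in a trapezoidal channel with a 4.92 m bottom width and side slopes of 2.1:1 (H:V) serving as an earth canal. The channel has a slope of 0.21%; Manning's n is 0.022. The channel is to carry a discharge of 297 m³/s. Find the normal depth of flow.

y_n = 4.88 m

Manning's equation rearranged: A R^(2/3) = nQ / (1·√S) = 0.022 × 297 / (√0.0021) = 142.6.
Trying y = 3.74 m: A R^(2/3) = 79.35 — low.
Trying y = 5.57 m: A R^(2/3) = 192.6 — high.
Trying y = 4.88 m: A R^(2/3) = 142.8 — close enough.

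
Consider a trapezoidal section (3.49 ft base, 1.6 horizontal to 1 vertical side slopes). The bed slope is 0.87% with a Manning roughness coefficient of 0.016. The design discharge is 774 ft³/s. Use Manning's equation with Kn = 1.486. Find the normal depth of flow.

Manning's equation rearranged: A R^(2/3) = nQ / (1.486·√S) = 0.016 × 774 / (1.486 × √0.0087) = 89.35.
Try y = 3.38 ft: A R^(2/3) = 45.35 — too small.
Try y = 5.13 ft: A R^(2/3) = 114.2 — too large.
Try y = 4.6 ft: A R^(2/3) = 89.32 — matches.

y_n = 4.6 ft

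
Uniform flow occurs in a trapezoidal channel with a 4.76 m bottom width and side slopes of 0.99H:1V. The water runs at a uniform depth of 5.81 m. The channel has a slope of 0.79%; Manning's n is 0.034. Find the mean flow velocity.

With bottom width b = 4.76 m and side slope z = 0.99: A = (b + zy)y = (4.76 + 0.99×5.81)×5.81 = 61.07 m²; P = b + 2y√(1+z²) = 4.76 + 2×5.81×1.407 = 21.11 m.
Hydraulic radius R = A/P = 61.07/21.11 = 2.893 m.
From Manning's equation, V = (1/n) R^(2/3) S^(1/2) = (1/0.034) × 2.893^(2/3) × 0.0079^(1/2) = 5.31 m/s.

V = 5.31 m/s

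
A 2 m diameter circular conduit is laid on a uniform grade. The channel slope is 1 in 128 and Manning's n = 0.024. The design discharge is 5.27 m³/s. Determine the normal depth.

Manning's equation rearranged: A R^(2/3) = nQ / (1·√S) = 0.024 × 5.27 / (√0.007812) = 1.431.
Trying y = 1.57 m: A R^(2/3) = 1.898 — high.
Trying y = 1 m: A R^(2/3) = 0.9895 — low.
Trying y = 1.26 m: A R^(2/3) = 1.431 — matches.

y_n = 1.26 m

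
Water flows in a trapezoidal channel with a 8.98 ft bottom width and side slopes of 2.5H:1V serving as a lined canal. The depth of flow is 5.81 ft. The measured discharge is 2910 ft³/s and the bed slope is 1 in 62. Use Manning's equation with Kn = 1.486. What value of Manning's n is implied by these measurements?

With bottom width b = 8.98 ft and side slope z = 2.5: A = (b + zy)y = (8.98 + 2.5×5.81)×5.81 = 136.6 ft²; P = b + 2y√(1+z²) = 8.98 + 2×5.81×2.693 = 40.27 ft.
Hydraulic radius R = A/P = 136.6/40.27 = 3.391 ft.
Rearranging Manning's equation: n = (1.486/Q) A R^(2/3) S^(1/2) = (1.486/2910) × 136.6 × 3.391^(2/3) × √0.01613 = 0.02.

n = 0.02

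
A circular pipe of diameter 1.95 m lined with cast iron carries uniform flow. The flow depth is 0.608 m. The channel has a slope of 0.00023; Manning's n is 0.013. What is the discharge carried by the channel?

Q = 0.455 m³/s

For a circular section of diameter D = 1.95 m at depth y = 0.608 m, the central angle is θ = 2 arccos(1 − 2y/D) = 2.37 rad. Then A = (D²/8)(θ − sin θ) = 0.7949 m² and P = Dθ/2 = 2.311 m.
Hydraulic radius R = A/P = 0.7949/2.311 = 0.344 m.
Manning's equation: Q = (1/n) A R^(2/3) S^(1/2) = (1/0.013) × 0.7949 × 0.344^(2/3) × 0.00023^(1/2) = 0.455 m³/s.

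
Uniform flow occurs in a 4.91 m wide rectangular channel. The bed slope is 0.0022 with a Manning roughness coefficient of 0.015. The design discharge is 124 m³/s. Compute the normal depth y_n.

y_n = 5.65 m

Manning's equation rearranged: A R^(2/3) = nQ / (1·√S) = 0.015 × 124 / (√0.0022) = 39.66.
Trying y = 5.07 m: A R^(2/3) = 34.82 — short.
Trying y = 5.65 m: A R^(2/3) = 39.69 — ≈ 39.66.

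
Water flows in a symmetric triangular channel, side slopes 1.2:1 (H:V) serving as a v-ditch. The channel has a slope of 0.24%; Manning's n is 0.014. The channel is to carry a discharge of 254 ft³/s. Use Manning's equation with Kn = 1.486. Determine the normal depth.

Manning's equation rearranged: A R^(2/3) = nQ / (1.486·√S) = 0.014 × 254 / (1.486 × √0.0024) = 48.85.
Trying y = 4.45 ft: A R^(2/3) = 33.97 — too small.
Trying y = 6.18 ft: A R^(2/3) = 81.56 — too large.
Trying y = 5.1 ft: A R^(2/3) = 48.87 — ≈ 48.85.

y_n = 5.1 ft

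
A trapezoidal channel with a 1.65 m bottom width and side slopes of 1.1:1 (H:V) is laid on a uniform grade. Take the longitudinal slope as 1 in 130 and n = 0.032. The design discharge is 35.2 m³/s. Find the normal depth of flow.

Manning's equation rearranged: A R^(2/3) = nQ / (1·√S) = 0.032 × 35.2 / (√0.007692) = 12.84.
Trying y = 1.9 m: A R^(2/3) = 6.98 — too small.
Trying y = 2.77 m: A R^(2/3) = 15.63 — too large.
Trying y = 2.53 m: A R^(2/3) = 12.82 — close enough.

y_n = 2.53 m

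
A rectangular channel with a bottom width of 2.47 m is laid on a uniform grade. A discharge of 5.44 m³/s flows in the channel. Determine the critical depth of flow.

For a rectangular channel, critical depth y_c = (q²/g)^(1/3) where q = Q/b = 5.44/2.47 = 2.202 m²/s.
So y_c = (2.202²/9.81)^(1/3) = 0.791 m.

y_c = 0.791 m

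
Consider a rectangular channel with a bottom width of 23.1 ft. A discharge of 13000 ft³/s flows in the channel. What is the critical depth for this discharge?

For a rectangular channel, critical depth y_c = (q²/g)^(1/3) where q = Q/b = 13000/23.1 = 562.8 ft²/s.
So y_c = (562.8²/32.2)^(1/3) = 21.4 ft.

y_c = 21.4 ft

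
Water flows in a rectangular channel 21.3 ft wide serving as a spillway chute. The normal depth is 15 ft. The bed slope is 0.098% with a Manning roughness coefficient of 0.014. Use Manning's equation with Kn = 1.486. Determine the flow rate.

Flow area A = b·y = 21.3 × 15 = 319.5 ft². Wetted perimeter P = b + 2y = 21.3 + 2×15 = 51.3 ft.
Hydraulic radius R = A/P = 319.5/51.3 = 6.228 ft.
Manning's equation: Q = (1.486/n) A R^(2/3) S^(1/2) = (1.486/0.014) × 319.5 × 6.228^(2/3) × 0.00098^(1/2) = 3590 ft³/s.

Q = 3590 ft³/s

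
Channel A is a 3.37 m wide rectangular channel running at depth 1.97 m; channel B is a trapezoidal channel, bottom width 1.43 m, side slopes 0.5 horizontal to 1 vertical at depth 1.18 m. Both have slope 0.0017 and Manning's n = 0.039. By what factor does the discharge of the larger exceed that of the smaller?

3.73

Channel A: Flow area A = b·y = 3.37 × 1.97 = 6.639 m². Wetted perimeter P = b + 2y = 3.37 + 2×1.97 = 7.31 m. Hydraulic radius R = A/P = 6.639/7.31 = 0.9082 m. Q_A = (1/0.039)·6.639·0.9082^(2/3)·√0.0017 = 6.582 m³/s.
Channel B: With bottom width b = 1.43 m and side slope z = 0.5: A = (b + zy)y = (1.43 + 0.5×1.18)×1.18 = 2.384 m²; P = b + 2y√(1+z²) = 1.43 + 2×1.18×1.118 = 4.069 m. Hydraulic radius R = A/P = 2.384/4.069 = 0.5859 m. Q_B = (1/0.039)·2.384·0.5859^(2/3)·√0.0017 = 1.764 m³/s.
The larger discharge is 6.582 m³/s and the smaller is 1.764 m³/s; the ratio is 3.73.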